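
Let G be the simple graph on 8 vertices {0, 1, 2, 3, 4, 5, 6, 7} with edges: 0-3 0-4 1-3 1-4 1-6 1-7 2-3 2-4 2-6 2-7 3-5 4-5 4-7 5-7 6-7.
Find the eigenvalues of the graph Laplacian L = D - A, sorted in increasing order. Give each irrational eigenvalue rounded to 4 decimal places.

[0, 1.6841, 2.6210, 4, 4, 4.3622, 6.2273, 7.1054]

With the vertex order [0, 1, 2, 3, 4, 5, 6, 7], the degrees are [2, 4, 4, 4, 5, 3, 3, 5], giving D = diag(2, 4, 4, 4, 5, 3, 3, 5) and L = D - A. The multiplicity of 0 as a Laplacian eigenvalue equals the number of connected components. The eigenvalues sum to 30, which equals trace(L) = 2|E|. The largest eigenvalue, 7.1054, is at most the vertex count 8.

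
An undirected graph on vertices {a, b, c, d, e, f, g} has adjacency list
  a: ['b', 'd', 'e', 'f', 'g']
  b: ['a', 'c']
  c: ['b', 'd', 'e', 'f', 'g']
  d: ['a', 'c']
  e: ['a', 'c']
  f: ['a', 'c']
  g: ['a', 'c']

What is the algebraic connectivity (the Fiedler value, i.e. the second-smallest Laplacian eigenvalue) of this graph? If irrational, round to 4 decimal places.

2

Reading degrees in the order [a, b, c, d, e, f, g] gives [5, 2, 5, 2, 2, 2, 2]; set D = diag(5, 2, 5, 2, 2, 2, 2) and form L = D - A. The sorted Laplacian eigenvalues are [0, 2, 2, 2, 2, 5, 7]; the algebraic connectivity is the second entry, 2. The largest eigenvalue, 7, is at most the vertex count 7.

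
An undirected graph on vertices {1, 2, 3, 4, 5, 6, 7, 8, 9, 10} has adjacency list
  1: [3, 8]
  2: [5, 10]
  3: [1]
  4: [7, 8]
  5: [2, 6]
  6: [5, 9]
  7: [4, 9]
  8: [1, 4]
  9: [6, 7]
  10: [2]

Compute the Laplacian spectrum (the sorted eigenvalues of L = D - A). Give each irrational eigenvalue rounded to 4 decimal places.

With the vertex order [1, 2, 3, 4, 5, 6, 7, 8, 9, 10], the degrees are [2, 2, 1, 2, 2, 2, 2, 2, 2, 1], giving D = diag(2, 2, 1, 2, 2, 2, 2, 2, 2, 1) and L = D - A. The multiplicity of 0 as a Laplacian eigenvalue equals the number of connected components. The eigenvalues sum to 18, which equals trace(L) = 2|E|. There is one zero in the spectrum, matching the 1 component.

[0, 0.0979, 0.3820, 0.8244, 1.3820, 2, 2.6180, 3.1756, 3.6180, 3.9021]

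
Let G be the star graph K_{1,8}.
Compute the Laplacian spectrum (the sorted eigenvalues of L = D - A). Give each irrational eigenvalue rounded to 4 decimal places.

[0, 1, 1, 1, 1, 1, 1, 1, 9]

The graph has 9 vertices and degree multiset [8, 1, 1, 1, 1, 1, 1, 1, 1]; D is the diagonal matrix of degrees and L = D - A. The multiplicity of 0 as a Laplacian eigenvalue equals the number of connected components. The largest eigenvalue, 9, is at most the vertex count 9. There is one zero in the spectrum, matching the 1 component.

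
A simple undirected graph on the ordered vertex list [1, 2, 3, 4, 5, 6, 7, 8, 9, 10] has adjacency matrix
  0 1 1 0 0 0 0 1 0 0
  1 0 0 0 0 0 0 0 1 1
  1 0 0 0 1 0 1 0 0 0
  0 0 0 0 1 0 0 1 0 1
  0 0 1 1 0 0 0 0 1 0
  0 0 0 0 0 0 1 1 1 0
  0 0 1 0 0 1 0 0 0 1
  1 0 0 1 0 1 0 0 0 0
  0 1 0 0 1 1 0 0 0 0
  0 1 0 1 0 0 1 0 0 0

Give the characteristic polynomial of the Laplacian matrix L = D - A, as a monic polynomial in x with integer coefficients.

x^10 - 30x^9 + 390x^8 - 2880x^7 + 13305x^6 - 39882x^5 + 77640x^4 - 94800x^3 + 66000x^2 - 20000x

Reading degrees in the order [1, 2, 3, 4, 5, 6, 7, 8, 9, 10] gives [3, 3, 3, 3, 3, 3, 3, 3, 3, 3]; set D = diag(3, 3, 3, 3, 3, 3, 3, 3, 3, 3) and form L = D - A. The eigenvalues of L are [0, 2, 2, 2, 2, 2, 5, 5, 5, 5]; the characteristic polynomial is the product of (x - lambda_i), which multiplies out to x^10 - 30x^9 + 390x^8 - 2880x^7 + 13305x^6 - 39882x^5 + 77640x^4 - 94800x^3 + 66000x^2 - 20000x. The constant term is 0 because L is singular (the all-ones vector lies in its kernel).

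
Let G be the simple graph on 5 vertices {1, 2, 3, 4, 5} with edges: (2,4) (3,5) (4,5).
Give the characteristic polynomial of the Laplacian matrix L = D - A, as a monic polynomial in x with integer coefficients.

Reading degrees in the order [1, 2, 3, 4, 5] gives [0, 1, 1, 2, 2]; set D = diag(0, 1, 1, 2, 2) and form L = D - A. L has integer entries, so p(x) = det(xI - L) has integer coefficients. Expanding the determinant yields x^5 - 6x^4 + 10x^3 - 4x^2. The coefficient of x^4 equals -trace(L) = -6, matching the sum of degrees. The eigenvalues sum to 6, which equals trace(L) = 2|E|.

x^5 - 6x^4 + 10x^3 - 4x^2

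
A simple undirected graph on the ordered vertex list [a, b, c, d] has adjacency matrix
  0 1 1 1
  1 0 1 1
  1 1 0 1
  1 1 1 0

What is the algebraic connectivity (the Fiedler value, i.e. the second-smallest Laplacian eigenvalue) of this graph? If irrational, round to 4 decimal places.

4

With the vertex order [a, b, c, d], the degrees are [3, 3, 3, 3], giving D = diag(3, 3, 3, 3) and L = D - A. The sorted Laplacian eigenvalues are [0, 4, 4, 4]; the algebraic connectivity is the second entry, 4. By the matrix-tree theorem the graph has (1/4) * product of the nonzero eigenvalues = 16 spanning trees.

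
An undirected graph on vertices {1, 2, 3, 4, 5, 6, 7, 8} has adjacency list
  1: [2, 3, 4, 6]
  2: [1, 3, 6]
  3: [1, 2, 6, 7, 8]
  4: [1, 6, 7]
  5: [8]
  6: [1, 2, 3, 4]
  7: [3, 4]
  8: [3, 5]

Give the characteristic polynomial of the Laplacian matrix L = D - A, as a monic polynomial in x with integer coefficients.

Each diagonal entry of L is the vertex degree and each off-diagonal entry is -1 where an edge is present, 0 otherwise; in the order [1, 2, 3, 4, 5, 6, 7, 8] the diagonal is [4, 3, 5, 3, 1, 4, 2, 2]. Computing det(xI - L) by cofactor expansion (or equivalently via sum-over-permutations) gives x^8 - 24x^7 + 234x^6 - 1190x^5 + 3362x^4 - 5160x^3 + 3809x^2 - 920x. Since p(0) = det(-L) = 0, x divides p(x). There is one zero in the spectrum, matching the 1 component.

x^8 - 24x^7 + 234x^6 - 1190x^5 + 3362x^4 - 5160x^3 + 3809x^2 - 920x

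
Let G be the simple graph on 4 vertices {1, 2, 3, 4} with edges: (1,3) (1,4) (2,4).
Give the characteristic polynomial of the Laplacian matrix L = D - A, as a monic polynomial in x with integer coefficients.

With the vertex order [1, 2, 3, 4], the degrees are [2, 1, 1, 2], giving D = diag(2, 1, 1, 2) and L = D - A. L has integer entries, so p(x) = det(xI - L) has integer coefficients. Expanding the determinant yields x^4 - 6x^3 + 10x^2 - 4x. The constant term is 0 because L is singular (the all-ones vector lies in its kernel). The eigenvalues sum to 6, which equals trace(L) = 2|E|. By the matrix-tree theorem the graph has (1/4) * product of the nonzero eigenvalues = 1 spanning tree.

x^4 - 6x^3 + 10x^2 - 4x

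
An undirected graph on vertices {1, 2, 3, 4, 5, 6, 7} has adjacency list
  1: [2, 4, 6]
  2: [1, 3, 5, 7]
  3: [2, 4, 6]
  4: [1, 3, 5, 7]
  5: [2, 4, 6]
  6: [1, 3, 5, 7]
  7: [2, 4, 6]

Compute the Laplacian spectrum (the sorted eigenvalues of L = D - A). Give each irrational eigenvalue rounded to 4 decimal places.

Each diagonal entry of L is the vertex degree and each off-diagonal entry is -1 where an edge is present, 0 otherwise; in the order [1, 2, 3, 4, 5, 6, 7] the diagonal is [3, 4, 3, 4, 3, 4, 3]. The multiplicity of 0 as a Laplacian eigenvalue equals the number of connected components. There is one zero in the spectrum, matching the 1 component.

[0, 3, 3, 3, 4, 4, 7]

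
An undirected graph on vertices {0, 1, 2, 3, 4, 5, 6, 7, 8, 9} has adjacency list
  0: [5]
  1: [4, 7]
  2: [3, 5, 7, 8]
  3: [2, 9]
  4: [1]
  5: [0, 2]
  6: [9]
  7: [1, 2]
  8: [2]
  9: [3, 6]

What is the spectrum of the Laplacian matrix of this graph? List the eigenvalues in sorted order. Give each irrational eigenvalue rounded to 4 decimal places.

[0, 0.1981, 0.2937, 0.6603, 1.3427, 1.5550, 2.3831, 3.0686, 3.2470, 5.2516]

Reading degrees in the order [0, 1, 2, 3, 4, 5, 6, 7, 8, 9] gives [1, 2, 4, 2, 1, 2, 1, 2, 1, 2]; set D = diag(1, 2, 4, 2, 1, 2, 1, 2, 1, 2) and form L = D - A. L is symmetric positive semidefinite, so every eigenvalue is real and nonnegative. The single zero eigenvalue shows the graph is connected. The largest eigenvalue, 5.2516, is at most the vertex count 10.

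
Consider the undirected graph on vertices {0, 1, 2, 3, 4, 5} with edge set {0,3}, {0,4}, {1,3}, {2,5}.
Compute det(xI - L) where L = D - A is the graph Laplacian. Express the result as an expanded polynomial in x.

With the vertex order [0, 1, 2, 3, 4, 5], the degrees are [2, 1, 1, 2, 1, 1], giving D = diag(2, 1, 1, 2, 1, 1) and L = D - A. L has integer entries, so p(x) = det(xI - L) has integer coefficients. Expanding the determinant yields x^6 - 8x^5 + 22x^4 - 24x^3 + 8x^2. The constant term is 0 because L is singular (the all-ones vector lies in its kernel). The eigenvalues sum to 8, which equals trace(L) = 2|E|. There are 2 zeros in the spectrum, matching the 2 components.

x^6 - 8x^5 + 22x^4 - 24x^3 + 8x^2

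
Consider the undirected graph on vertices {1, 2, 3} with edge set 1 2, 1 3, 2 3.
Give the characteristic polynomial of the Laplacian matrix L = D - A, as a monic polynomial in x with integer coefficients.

Each diagonal entry of L is the vertex degree and each off-diagonal entry is -1 where an edge is present, 0 otherwise; in the order [1, 2, 3] the diagonal is [2, 2, 2]. L has integer entries, so p(x) = det(xI - L) has integer coefficients. Expanding the determinant yields x^3 - 6x^2 + 9x. The coefficient of x^2 equals -trace(L) = -6, matching the sum of degrees.

x^3 - 6x^2 + 9x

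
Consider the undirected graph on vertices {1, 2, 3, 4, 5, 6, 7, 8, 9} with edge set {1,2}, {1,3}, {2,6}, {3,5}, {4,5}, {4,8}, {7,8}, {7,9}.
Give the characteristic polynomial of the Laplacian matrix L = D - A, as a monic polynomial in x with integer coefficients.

Reading degrees in the order [1, 2, 3, 4, 5, 6, 7, 8, 9] gives [2, 2, 2, 2, 2, 1, 2, 2, 1]; set D = diag(2, 2, 2, 2, 2, 1, 2, 2, 1) and form L = D - A. L has integer entries, so p(x) = det(xI - L) has integer coefficients. Expanding the determinant yields x^9 - 16x^8 + 105x^7 - 364x^6 + 715x^5 - 792x^4 + 462x^3 - 120x^2 + 9x. Since p(0) = det(-L) = 0, x divides p(x). There is one zero in the spectrum, matching the 1 component. The eigenvalues sum to 16, which equals trace(L) = 2|E|.

x^9 - 16x^8 + 105x^7 - 364x^6 + 715x^5 - 792x^4 + 462x^3 - 120x^2 + 9x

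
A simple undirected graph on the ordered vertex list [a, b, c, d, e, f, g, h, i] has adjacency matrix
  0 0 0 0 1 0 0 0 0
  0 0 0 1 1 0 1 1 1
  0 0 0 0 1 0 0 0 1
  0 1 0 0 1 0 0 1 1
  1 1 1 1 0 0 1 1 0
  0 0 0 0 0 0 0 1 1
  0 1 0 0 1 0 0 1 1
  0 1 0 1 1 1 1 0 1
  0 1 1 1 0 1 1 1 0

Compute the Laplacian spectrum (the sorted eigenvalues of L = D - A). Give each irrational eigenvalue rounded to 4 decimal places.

With the vertex order [a, b, c, d, e, f, g, h, i], the degrees are [1, 5, 2, 4, 6, 2, 4, 6, 6], giving D = diag(1, 5, 2, 4, 6, 2, 4, 6, 6) and L = D - A. The multiplicity of 0 as a Laplacian eigenvalue equals the number of connected components. The single zero eigenvalue shows the graph is connected. By the matrix-tree theorem the graph has (1/9) * product of the nonzero eigenvalues = 3384 spanning trees. The eigenvalues sum to 36, which equals trace(L) = 2|E|.

[0, 0.9210, 1.8281, 2.2206, 4, 6, 6.1871, 6.9540, 7.8893]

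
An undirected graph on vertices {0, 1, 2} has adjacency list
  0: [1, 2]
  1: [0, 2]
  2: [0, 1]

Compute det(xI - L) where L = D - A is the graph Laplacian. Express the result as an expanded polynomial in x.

With the vertex order [0, 1, 2], the degrees are [2, 2, 2], giving D = diag(2, 2, 2) and L = D - A. The eigenvalues of L are [0, 3, 3]; the characteristic polynomial is the product of (x - lambda_i), which multiplies out to x^3 - 6x^2 + 9x. The constant term is 0 because L is singular (the all-ones vector lies in its kernel). The largest eigenvalue, 3, is at most the vertex count 3.

x^3 - 6x^2 + 9x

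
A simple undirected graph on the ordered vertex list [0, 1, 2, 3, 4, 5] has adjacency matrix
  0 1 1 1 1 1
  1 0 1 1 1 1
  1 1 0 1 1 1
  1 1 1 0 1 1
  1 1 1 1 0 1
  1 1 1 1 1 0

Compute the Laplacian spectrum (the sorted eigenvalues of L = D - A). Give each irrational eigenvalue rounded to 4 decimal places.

Reading degrees in the order [0, 1, 2, 3, 4, 5] gives [5, 5, 5, 5, 5, 5]; set D = diag(5, 5, 5, 5, 5, 5) and form L = D - A. L is symmetric positive semidefinite, so every eigenvalue is real and nonnegative. The single zero eigenvalue shows the graph is connected.

[0, 6, 6, 6, 6, 6]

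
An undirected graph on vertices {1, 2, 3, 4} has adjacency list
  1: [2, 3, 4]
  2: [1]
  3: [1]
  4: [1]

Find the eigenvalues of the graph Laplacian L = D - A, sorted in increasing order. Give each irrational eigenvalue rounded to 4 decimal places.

[0, 1, 1, 4]

Reading degrees in the order [1, 2, 3, 4] gives [3, 1, 1, 1]; set D = diag(3, 1, 1, 1) and form L = D - A. The multiplicity of 0 as a Laplacian eigenvalue equals the number of connected components. The single zero eigenvalue shows the graph is connected. There is one zero in the spectrum, matching the 1 component.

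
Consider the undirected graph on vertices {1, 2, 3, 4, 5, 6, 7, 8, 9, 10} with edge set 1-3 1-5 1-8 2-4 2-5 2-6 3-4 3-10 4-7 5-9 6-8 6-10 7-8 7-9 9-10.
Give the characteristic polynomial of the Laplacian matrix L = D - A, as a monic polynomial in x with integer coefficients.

x^10 - 30x^9 + 390x^8 - 2880x^7 + 13305x^6 - 39882x^5 + 77640x^4 - 94800x^3 + 66000x^2 - 20000x

Each diagonal entry of L is the vertex degree and each off-diagonal entry is -1 where an edge is present, 0 otherwise; in the order [1, 2, 3, 4, 5, 6, 7, 8, 9, 10] the diagonal is [3, 3, 3, 3, 3, 3, 3, 3, 3, 3]. L has integer entries, so p(x) = det(xI - L) has integer coefficients. Expanding the determinant yields x^10 - 30x^9 + 390x^8 - 2880x^7 + 13305x^6 - 39882x^5 + 77640x^4 - 94800x^3 + 66000x^2 - 20000x. Since p(0) = det(-L) = 0, x divides p(x). There is one zero in the spectrum, matching the 1 component.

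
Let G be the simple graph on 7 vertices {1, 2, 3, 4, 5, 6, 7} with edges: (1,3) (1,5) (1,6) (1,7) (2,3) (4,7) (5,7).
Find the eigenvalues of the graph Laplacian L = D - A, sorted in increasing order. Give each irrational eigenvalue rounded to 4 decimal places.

With the vertex order [1, 2, 3, 4, 5, 6, 7], the degrees are [4, 1, 2, 1, 2, 1, 3], giving D = diag(4, 1, 2, 1, 2, 1, 3) and L = D - A. The multiplicity of 0 as a Laplacian eigenvalue equals the number of connected components. The largest eigenvalue, 5.1819, is at most the vertex count 7.

[0, 0.4116, 0.7530, 1.4064, 2.4450, 3.8019, 5.1819]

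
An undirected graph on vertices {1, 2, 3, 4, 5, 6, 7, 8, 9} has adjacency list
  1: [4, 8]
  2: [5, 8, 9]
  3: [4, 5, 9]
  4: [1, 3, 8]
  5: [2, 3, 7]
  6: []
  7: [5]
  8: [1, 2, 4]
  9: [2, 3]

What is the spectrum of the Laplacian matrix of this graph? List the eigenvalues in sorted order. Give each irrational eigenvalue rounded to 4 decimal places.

With the vertex order [1, 2, 3, 4, 5, 6, 7, 8, 9], the degrees are [2, 3, 3, 3, 3, 0, 1, 3, 2], giving D = diag(2, 3, 3, 3, 3, 0, 1, 3, 2) and L = D - A. L is symmetric positive semidefinite, so every eigenvalue is real and nonnegative. The 2 zero eigenvalues correspond to the 2 connected components. The largest eigenvalue, 5.1149, is at most the vertex count 9. There are 2 zeros in the spectrum, matching the 2 components.

[0, 0, 0.5858, 1.1392, 2.3820, 2.7459, 3.4142, 4.6180, 5.1149]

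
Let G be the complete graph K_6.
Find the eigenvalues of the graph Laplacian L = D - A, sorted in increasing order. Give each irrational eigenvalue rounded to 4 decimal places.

The graph has 6 vertices and degree multiset [5, 5, 5, 5, 5, 5]; D is the diagonal matrix of degrees and L = D - A. L is symmetric positive semidefinite, so every eigenvalue is real and nonnegative. There is one zero in the spectrum, matching the 1 component.

[0, 6, 6, 6, 6, 6]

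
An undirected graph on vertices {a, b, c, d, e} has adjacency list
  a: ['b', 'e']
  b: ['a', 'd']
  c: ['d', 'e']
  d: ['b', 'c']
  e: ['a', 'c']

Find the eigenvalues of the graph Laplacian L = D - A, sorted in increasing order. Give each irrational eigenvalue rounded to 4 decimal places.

[0, 1.3820, 1.3820, 3.6180, 3.6180]

Reading degrees in the order [a, b, c, d, e] gives [2, 2, 2, 2, 2]; set D = diag(2, 2, 2, 2, 2) and form L = D - A. Since every row of L sums to 0, the all-ones vector is in the kernel and 0 is an eigenvalue. The largest eigenvalue, 3.6180, is at most the vertex count 5.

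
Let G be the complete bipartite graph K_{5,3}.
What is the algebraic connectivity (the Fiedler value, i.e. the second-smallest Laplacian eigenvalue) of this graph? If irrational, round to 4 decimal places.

The graph has 8 vertices and degree multiset [5, 5, 5, 3, 3, 3, 3, 3]; D is the diagonal matrix of degrees and L = D - A. Computing the eigenvalues of L and sorting gives [0, 3, 3, 3, 3, 5, 5, 8]. The Fiedler value lambda_2 = 3 is strictly positive, so the graph is connected. The largest eigenvalue, 8, is at most the vertex count 8.

3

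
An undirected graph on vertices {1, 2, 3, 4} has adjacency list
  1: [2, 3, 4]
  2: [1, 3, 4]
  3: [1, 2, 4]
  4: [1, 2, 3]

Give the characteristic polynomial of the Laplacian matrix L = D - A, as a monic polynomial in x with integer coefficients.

x^4 - 12x^3 + 48x^2 - 64x

Each diagonal entry of L is the vertex degree and each off-diagonal entry is -1 where an edge is present, 0 otherwise; in the order [1, 2, 3, 4] the diagonal is [3, 3, 3, 3]. Computing det(xI - L) by cofactor expansion (or equivalently via sum-over-permutations) gives x^4 - 12x^3 + 48x^2 - 64x. The coefficient of x^3 equals -trace(L) = -12, matching the sum of degrees. The eigenvalues sum to 12, which equals trace(L) = 2|E|.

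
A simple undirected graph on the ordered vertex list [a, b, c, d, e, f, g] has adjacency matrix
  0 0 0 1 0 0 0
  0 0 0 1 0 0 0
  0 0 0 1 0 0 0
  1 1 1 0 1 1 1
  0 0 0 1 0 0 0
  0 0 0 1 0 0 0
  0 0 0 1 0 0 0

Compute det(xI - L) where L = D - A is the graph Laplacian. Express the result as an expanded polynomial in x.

With the vertex order [a, b, c, d, e, f, g], the degrees are [1, 1, 1, 6, 1, 1, 1], giving D = diag(1, 1, 1, 6, 1, 1, 1) and L = D - A. Computing det(xI - L) by cofactor expansion (or equivalently via sum-over-permutations) gives x^7 - 12x^6 + 45x^5 - 80x^4 + 75x^3 - 36x^2 + 7x. Since p(0) = det(-L) = 0, x divides p(x).

x^7 - 12x^6 + 45x^5 - 80x^4 + 75x^3 - 36x^2 + 7x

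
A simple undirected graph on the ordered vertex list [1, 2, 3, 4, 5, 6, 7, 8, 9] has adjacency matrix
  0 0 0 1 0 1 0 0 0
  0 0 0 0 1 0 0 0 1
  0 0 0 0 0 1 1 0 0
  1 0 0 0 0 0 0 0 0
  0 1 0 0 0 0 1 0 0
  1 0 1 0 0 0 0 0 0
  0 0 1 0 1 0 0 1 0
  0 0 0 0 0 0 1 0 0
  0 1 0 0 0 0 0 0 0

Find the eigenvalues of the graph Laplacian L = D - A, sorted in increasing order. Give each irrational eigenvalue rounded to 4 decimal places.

Each diagonal entry of L is the vertex degree and each off-diagonal entry is -1 where an edge is present, 0 otherwise; in the order [1, 2, 3, 4, 5, 6, 7, 8, 9] the diagonal is [2, 2, 2, 1, 2, 2, 3, 1, 1]. Since every row of L sums to 0, the all-ones vector is in the kernel and 0 is an eigenvalue.

[0, 0.1506, 0.4266, 1, 1.4229, 2.1724, 3, 3.4576, 4.3699]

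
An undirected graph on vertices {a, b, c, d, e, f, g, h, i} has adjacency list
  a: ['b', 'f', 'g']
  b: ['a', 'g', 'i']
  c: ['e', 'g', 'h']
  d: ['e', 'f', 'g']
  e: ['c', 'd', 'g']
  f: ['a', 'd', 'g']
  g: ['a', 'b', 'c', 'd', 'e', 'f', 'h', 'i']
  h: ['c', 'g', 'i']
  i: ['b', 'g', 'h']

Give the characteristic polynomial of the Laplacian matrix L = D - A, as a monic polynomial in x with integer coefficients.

x^9 - 32x^8 + 428x^7 - 3136x^6 + 13786x^5 - 37232x^4 + 60276x^3 - 53424x^2 + 19845x

Each diagonal entry of L is the vertex degree and each off-diagonal entry is -1 where an edge is present, 0 otherwise; in the order [a, b, c, d, e, f, g, h, i] the diagonal is [3, 3, 3, 3, 3, 3, 8, 3, 3]. L has integer entries, so p(x) = det(xI - L) has integer coefficients. Expanding the determinant yields x^9 - 32x^8 + 428x^7 - 3136x^6 + 13786x^5 - 37232x^4 + 60276x^3 - 53424x^2 + 19845x. The constant term is 0 because L is singular (the all-ones vector lies in its kernel). The eigenvalues sum to 32, which equals trace(L) = 2|E|. There is one zero in the spectrum, matching the 1 component.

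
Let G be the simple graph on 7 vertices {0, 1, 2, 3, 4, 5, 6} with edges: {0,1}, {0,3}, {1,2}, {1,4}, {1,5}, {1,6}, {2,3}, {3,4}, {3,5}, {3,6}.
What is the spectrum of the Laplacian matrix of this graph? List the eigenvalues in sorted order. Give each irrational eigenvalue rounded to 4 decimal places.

[0, 2, 2, 2, 2, 5, 7]

Reading degrees in the order [0, 1, 2, 3, 4, 5, 6] gives [2, 5, 2, 5, 2, 2, 2]; set D = diag(2, 5, 2, 5, 2, 2, 2) and form L = D - A. Diagonalising L (or applying a numerical eigensolver to the 7x7 matrix) gives the spectrum above. The single zero eigenvalue shows the graph is connected. By the matrix-tree theorem the graph has (1/7) * product of the nonzero eigenvalues = 80 spanning trees.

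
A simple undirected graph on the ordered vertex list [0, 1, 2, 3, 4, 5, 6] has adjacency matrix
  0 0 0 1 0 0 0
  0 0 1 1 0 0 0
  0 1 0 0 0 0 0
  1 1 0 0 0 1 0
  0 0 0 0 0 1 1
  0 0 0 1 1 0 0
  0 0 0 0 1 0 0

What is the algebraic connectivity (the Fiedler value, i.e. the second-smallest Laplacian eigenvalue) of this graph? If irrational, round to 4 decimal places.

0.2603

Reading degrees in the order [0, 1, 2, 3, 4, 5, 6] gives [1, 2, 1, 3, 2, 2, 1]; set D = diag(1, 2, 1, 3, 2, 2, 1) and form L = D - A. The smallest Laplacian eigenvalue is always 0. The next one, lambda_2 = 0.2603, measures how hard the graph is to disconnect: larger values mean better connectivity. There is one zero in the spectrum, matching the 1 component. The largest eigenvalue, 4.3342, is at most the vertex count 7.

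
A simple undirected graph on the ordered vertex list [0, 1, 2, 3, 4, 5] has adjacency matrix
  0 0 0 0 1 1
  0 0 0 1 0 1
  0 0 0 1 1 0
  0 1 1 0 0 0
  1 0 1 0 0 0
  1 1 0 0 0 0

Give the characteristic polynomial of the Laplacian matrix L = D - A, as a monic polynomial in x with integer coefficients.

x^6 - 12x^5 + 54x^4 - 112x^3 + 105x^2 - 36x

Each diagonal entry of L is the vertex degree and each off-diagonal entry is -1 where an edge is present, 0 otherwise; in the order [0, 1, 2, 3, 4, 5] the diagonal is [2, 2, 2, 2, 2, 2]. The eigenvalues of L are [0, 1, 1, 3, 3, 4]; the characteristic polynomial is the product of (x - lambda_i), which multiplies out to x^6 - 12x^5 + 54x^4 - 112x^3 + 105x^2 - 36x. Since p(0) = det(-L) = 0, x divides p(x).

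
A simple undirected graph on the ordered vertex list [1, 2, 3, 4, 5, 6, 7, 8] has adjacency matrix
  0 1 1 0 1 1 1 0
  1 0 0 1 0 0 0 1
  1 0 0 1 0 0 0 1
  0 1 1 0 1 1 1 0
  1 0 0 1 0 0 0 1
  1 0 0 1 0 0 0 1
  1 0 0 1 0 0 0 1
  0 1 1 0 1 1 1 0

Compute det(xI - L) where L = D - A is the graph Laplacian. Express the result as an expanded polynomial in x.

x^8 - 30x^7 + 375x^6 - 2540x^5 + 10095x^4 - 23598x^3 + 30105x^2 - 16200x

Reading degrees in the order [1, 2, 3, 4, 5, 6, 7, 8] gives [5, 3, 3, 5, 3, 3, 3, 5]; set D = diag(5, 3, 3, 5, 3, 3, 3, 5) and form L = D - A. Computing det(xI - L) by cofactor expansion (or equivalently via sum-over-permutations) gives x^8 - 30x^7 + 375x^6 - 2540x^5 + 10095x^4 - 23598x^3 + 30105x^2 - 16200x. Since p(0) = det(-L) = 0, x divides p(x). The largest eigenvalue, 8, is at most the vertex count 8.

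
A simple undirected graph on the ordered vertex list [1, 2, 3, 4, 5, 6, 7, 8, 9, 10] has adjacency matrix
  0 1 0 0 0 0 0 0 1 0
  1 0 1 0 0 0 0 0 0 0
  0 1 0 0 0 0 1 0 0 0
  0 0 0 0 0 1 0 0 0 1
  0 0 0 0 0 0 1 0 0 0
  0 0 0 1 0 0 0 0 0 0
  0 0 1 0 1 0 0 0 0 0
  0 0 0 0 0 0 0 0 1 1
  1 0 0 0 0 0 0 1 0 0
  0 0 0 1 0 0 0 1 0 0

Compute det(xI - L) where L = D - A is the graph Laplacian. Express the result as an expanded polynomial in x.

With the vertex order [1, 2, 3, 4, 5, 6, 7, 8, 9, 10], the degrees are [2, 2, 2, 2, 1, 1, 2, 2, 2, 2], giving D = diag(2, 2, 2, 2, 1, 1, 2, 2, 2, 2) and L = D - A. Computing det(xI - L) by cofactor expansion (or equivalently via sum-over-permutations) gives x^10 - 18x^9 + 136x^8 - 560x^7 + 1365x^6 - 2002x^5 + 1716x^4 - 792x^3 + 165x^2 - 10x. Since p(0) = det(-L) = 0, x divides p(x). There is one zero in the spectrum, matching the 1 component.

x^10 - 18x^9 + 136x^8 - 560x^7 + 1365x^6 - 2002x^5 + 1716x^4 - 792x^3 + 165x^2 - 10x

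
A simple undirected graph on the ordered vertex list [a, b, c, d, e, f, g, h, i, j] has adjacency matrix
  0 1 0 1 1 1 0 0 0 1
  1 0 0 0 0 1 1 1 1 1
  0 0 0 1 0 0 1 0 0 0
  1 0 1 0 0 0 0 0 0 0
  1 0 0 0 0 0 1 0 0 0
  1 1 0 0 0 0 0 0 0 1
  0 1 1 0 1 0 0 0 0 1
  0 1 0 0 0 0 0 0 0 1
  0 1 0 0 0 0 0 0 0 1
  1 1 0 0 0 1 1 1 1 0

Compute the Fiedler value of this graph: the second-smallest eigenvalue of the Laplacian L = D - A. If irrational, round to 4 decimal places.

0.9100

Each diagonal entry of L is the vertex degree and each off-diagonal entry is -1 where an edge is present, 0 otherwise; in the order [a, b, c, d, e, f, g, h, i, j] the diagonal is [5, 6, 2, 2, 2, 3, 4, 2, 2, 6]. The sorted Laplacian eigenvalues are [0, 0.9100, 1.6026, 2, 2.2741, 2.7105, 4.3884, 5.5998, 7, 7.5146]; the algebraic connectivity is the second entry, 0.9100. There is one zero in the spectrum, matching the 1 component.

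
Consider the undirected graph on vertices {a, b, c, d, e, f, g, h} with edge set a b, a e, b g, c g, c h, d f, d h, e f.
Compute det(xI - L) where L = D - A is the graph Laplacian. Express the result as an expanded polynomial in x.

Reading degrees in the order [a, b, c, d, e, f, g, h] gives [2, 2, 2, 2, 2, 2, 2, 2]; set D = diag(2, 2, 2, 2, 2, 2, 2, 2) and form L = D - A. Computing det(xI - L) by cofactor expansion (or equivalently via sum-over-permutations) gives x^8 - 16x^7 + 104x^6 - 352x^5 + 660x^4 - 672x^3 + 336x^2 - 64x. The coefficient of x^7 equals -trace(L) = -16, matching the sum of degrees. There is one zero in the spectrum, matching the 1 component. The eigenvalues sum to 16, which equals trace(L) = 2|E|.

x^8 - 16x^7 + 104x^6 - 352x^5 + 660x^4 - 672x^3 + 336x^2 - 64x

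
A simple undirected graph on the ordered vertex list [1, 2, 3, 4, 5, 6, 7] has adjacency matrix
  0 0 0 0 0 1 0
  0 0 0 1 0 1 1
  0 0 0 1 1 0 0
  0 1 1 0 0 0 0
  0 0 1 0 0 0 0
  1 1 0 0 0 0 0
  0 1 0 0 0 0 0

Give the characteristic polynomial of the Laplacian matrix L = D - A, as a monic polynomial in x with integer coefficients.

x^7 - 12x^6 + 54x^5 - 114x^4 + 115x^3 - 50x^2 + 7x

Reading degrees in the order [1, 2, 3, 4, 5, 6, 7] gives [1, 3, 2, 2, 1, 2, 1]; set D = diag(1, 3, 2, 2, 1, 2, 1) and form L = D - A. Computing det(xI - L) by cofactor expansion (or equivalently via sum-over-permutations) gives x^7 - 12x^6 + 54x^5 - 114x^4 + 115x^3 - 50x^2 + 7x. The coefficient of x^6 equals -trace(L) = -12, matching the sum of degrees.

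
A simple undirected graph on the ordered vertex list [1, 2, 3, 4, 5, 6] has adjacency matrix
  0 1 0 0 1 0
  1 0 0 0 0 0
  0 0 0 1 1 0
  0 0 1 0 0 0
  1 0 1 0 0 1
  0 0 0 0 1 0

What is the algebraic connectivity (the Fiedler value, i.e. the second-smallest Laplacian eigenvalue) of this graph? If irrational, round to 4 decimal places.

0.3820

With the vertex order [1, 2, 3, 4, 5, 6], the degrees are [2, 1, 2, 1, 3, 1], giving D = diag(2, 1, 2, 1, 3, 1) and L = D - A. The sorted Laplacian eigenvalues are [0, 0.3820, 0.6972, 2, 2.6180, 4.3028]; the algebraic connectivity is the second entry, 0.3820. By the matrix-tree theorem the graph has (1/6) * product of the nonzero eigenvalues = 1 spanning tree. The largest eigenvalue, 4.3028, is at most the vertex count 6.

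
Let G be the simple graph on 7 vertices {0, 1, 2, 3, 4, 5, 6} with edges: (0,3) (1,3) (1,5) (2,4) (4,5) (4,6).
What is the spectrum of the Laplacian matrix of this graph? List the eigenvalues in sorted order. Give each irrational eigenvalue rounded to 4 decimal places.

[0, 0.2254, 1, 1, 2.1859, 3.3604, 4.2283]

With the vertex order [0, 1, 2, 3, 4, 5, 6], the degrees are [1, 2, 1, 2, 3, 2, 1], giving D = diag(1, 2, 1, 2, 3, 2, 1) and L = D - A. Diagonalising L (or applying a numerical eigensolver to the 7x7 matrix) gives the spectrum above. There is one zero in the spectrum, matching the 1 component.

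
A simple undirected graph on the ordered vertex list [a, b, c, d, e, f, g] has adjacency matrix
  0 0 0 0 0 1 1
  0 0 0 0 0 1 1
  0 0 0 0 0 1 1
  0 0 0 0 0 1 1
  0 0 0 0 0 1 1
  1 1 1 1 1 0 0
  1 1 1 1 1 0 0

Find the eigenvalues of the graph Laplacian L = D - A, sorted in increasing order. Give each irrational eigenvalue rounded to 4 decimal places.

[0, 2, 2, 2, 2, 5, 7]

Reading degrees in the order [a, b, c, d, e, f, g] gives [2, 2, 2, 2, 2, 5, 5]; set D = diag(2, 2, 2, 2, 2, 5, 5) and form L = D - A. L is symmetric positive semidefinite, so every eigenvalue is real and nonnegative. The eigenvalues sum to 20, which equals trace(L) = 2|E|.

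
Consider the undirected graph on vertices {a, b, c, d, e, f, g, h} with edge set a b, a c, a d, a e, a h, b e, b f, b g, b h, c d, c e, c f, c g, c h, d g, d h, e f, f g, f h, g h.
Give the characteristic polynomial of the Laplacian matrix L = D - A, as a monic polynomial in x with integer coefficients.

Reading degrees in the order [a, b, c, d, e, f, g, h] gives [5, 5, 6, 4, 4, 5, 5, 6]; set D = diag(5, 5, 6, 4, 4, 5, 5, 6) and form L = D - A. L has integer entries, so p(x) = det(xI - L) has integer coefficients. Expanding the determinant yields x^8 - 40x^7 + 678x^6 - 6308x^5 + 34763x^4 - 113376x^3 + 202424x^2 - 152472x. The constant term is 0 because L is singular (the all-ones vector lies in its kernel). There is one zero in the spectrum, matching the 1 component.

x^8 - 40x^7 + 678x^6 - 6308x^5 + 34763x^4 - 113376x^3 + 202424x^2 - 152472x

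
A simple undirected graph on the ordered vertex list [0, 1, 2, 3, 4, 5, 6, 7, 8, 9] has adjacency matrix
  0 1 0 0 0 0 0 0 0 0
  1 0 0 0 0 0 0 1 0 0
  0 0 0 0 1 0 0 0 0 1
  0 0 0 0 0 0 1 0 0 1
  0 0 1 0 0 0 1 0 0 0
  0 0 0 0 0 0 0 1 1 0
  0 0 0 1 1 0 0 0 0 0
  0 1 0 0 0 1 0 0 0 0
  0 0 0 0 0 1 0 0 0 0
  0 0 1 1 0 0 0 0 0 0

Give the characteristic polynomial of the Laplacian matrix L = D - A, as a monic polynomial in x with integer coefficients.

With the vertex order [0, 1, 2, 3, 4, 5, 6, 7, 8, 9], the degrees are [1, 2, 2, 2, 2, 2, 2, 2, 1, 2], giving D = diag(1, 2, 2, 2, 2, 2, 2, 2, 1, 2) and L = D - A. Computing det(xI - L) by cofactor expansion (or equivalently via sum-over-permutations) gives x^10 - 18x^9 + 136x^8 - 560x^7 + 1365x^6 - 2000x^5 + 1700x^4 - 750x^3 + 125x^2. The coefficient of x^9 equals -trace(L) = -18, matching the sum of degrees. The eigenvalues sum to 18, which equals trace(L) = 2|E|. There are 2 zeros in the spectrum, matching the 2 components.

x^10 - 18x^9 + 136x^8 - 560x^7 + 1365x^6 - 2000x^5 + 1700x^4 - 750x^3 + 125x^2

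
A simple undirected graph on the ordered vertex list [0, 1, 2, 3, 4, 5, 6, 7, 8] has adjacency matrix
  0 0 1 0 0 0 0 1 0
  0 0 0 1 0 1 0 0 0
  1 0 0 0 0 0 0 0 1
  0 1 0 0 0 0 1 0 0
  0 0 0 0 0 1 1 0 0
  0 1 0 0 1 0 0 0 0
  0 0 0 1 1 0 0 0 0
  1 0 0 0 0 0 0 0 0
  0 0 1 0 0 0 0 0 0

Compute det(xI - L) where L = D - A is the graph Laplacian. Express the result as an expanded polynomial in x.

Reading degrees in the order [0, 1, 2, 3, 4, 5, 6, 7, 8] gives [2, 2, 2, 2, 2, 2, 2, 1, 1]; set D = diag(2, 2, 2, 2, 2, 2, 2, 1, 1) and form L = D - A. Computing det(xI - L) by cofactor expansion (or equivalently via sum-over-permutations) gives x^9 - 16x^8 + 105x^7 - 364x^6 + 715x^5 - 790x^4 + 450x^3 - 100x^2. The constant term is 0 because L is singular (the all-ones vector lies in its kernel). The largest eigenvalue, 3.6180, is at most the vertex count 9. The eigenvalues sum to 16, which equals trace(L) = 2|E|.

x^9 - 16x^8 + 105x^7 - 364x^6 + 715x^5 - 790x^4 + 450x^3 - 100x^2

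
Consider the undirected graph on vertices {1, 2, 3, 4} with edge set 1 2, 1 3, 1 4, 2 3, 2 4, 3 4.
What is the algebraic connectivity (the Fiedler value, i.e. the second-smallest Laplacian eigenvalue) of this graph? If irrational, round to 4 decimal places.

Reading degrees in the order [1, 2, 3, 4] gives [3, 3, 3, 3]; set D = diag(3, 3, 3, 3) and form L = D - A. The sorted Laplacian eigenvalues are [0, 4, 4, 4]; the algebraic connectivity is the second entry, 4.

4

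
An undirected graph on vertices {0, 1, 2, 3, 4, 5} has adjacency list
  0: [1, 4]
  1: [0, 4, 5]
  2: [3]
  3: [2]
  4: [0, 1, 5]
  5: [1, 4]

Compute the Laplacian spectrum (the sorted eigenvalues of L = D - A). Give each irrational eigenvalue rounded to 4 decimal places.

Reading degrees in the order [0, 1, 2, 3, 4, 5] gives [2, 3, 1, 1, 3, 2]; set D = diag(2, 3, 1, 1, 3, 2) and form L = D - A. Diagonalising L (or applying a numerical eigensolver to the 6x6 matrix) gives the spectrum above. The 2 zero eigenvalues correspond to the 2 connected components. The largest eigenvalue, 4, is at most the vertex count 6. The eigenvalues sum to 12, which equals trace(L) = 2|E|.

[0, 0, 2, 2, 4, 4]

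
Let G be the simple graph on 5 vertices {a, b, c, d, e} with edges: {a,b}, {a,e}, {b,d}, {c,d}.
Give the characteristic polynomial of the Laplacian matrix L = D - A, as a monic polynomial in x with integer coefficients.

With the vertex order [a, b, c, d, e], the degrees are [2, 2, 1, 2, 1], giving D = diag(2, 2, 1, 2, 1) and L = D - A. L has integer entries, so p(x) = det(xI - L) has integer coefficients. Expanding the determinant yields x^5 - 8x^4 + 21x^3 - 20x^2 + 5x. The constant term is 0 because L is singular (the all-ones vector lies in its kernel). By the matrix-tree theorem the graph has (1/5) * product of the nonzero eigenvalues = 1 spanning tree.

x^5 - 8x^4 + 21x^3 - 20x^2 + 5x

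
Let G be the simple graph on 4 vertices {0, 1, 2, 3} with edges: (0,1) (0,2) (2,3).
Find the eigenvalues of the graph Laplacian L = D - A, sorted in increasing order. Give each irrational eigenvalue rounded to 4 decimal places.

[0, 0.5858, 2, 3.4142]

Reading degrees in the order [0, 1, 2, 3] gives [2, 1, 2, 1]; set D = diag(2, 1, 2, 1) and form L = D - A. Since every row of L sums to 0, the all-ones vector is in the kernel and 0 is an eigenvalue. There is one zero in the spectrum, matching the 1 component.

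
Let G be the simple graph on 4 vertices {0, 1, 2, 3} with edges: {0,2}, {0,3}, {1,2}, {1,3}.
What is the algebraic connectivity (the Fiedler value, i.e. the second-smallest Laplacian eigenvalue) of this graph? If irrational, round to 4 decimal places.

2

Reading degrees in the order [0, 1, 2, 3] gives [2, 2, 2, 2]; set D = diag(2, 2, 2, 2) and form L = D - A. The sorted Laplacian eigenvalues are [0, 2, 2, 4]; the algebraic connectivity is the second entry, 2. The eigenvalues sum to 8, which equals trace(L) = 2|E|.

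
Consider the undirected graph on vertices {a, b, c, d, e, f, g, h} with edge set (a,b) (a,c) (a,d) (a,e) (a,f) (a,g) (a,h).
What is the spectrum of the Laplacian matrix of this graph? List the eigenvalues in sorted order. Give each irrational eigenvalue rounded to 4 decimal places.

With the vertex order [a, b, c, d, e, f, g, h], the degrees are [7, 1, 1, 1, 1, 1, 1, 1], giving D = diag(7, 1, 1, 1, 1, 1, 1, 1) and L = D - A. Diagonalising L (or applying a numerical eigensolver to the 8x8 matrix) gives the spectrum above. The single zero eigenvalue shows the graph is connected. The eigenvalues sum to 14, which equals trace(L) = 2|E|. The largest eigenvalue, 8, is at most the vertex count 8.

[0, 1, 1, 1, 1, 1, 1, 8]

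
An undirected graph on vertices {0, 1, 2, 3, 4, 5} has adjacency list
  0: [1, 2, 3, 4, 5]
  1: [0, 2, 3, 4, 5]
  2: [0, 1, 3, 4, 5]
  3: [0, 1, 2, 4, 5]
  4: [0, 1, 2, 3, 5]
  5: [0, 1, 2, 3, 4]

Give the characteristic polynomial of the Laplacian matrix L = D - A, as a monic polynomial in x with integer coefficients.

Each diagonal entry of L is the vertex degree and each off-diagonal entry is -1 where an edge is present, 0 otherwise; in the order [0, 1, 2, 3, 4, 5] the diagonal is [5, 5, 5, 5, 5, 5]. L has integer entries, so p(x) = det(xI - L) has integer coefficients. Expanding the determinant yields x^6 - 30x^5 + 360x^4 - 2160x^3 + 6480x^2 - 7776x. The coefficient of x^5 equals -trace(L) = -30, matching the sum of degrees. The eigenvalues sum to 30, which equals trace(L) = 2|E|. By the matrix-tree theorem the graph has (1/6) * product of the nonzero eigenvalues = 1296 spanning trees.

x^6 - 30x^5 + 360x^4 - 2160x^3 + 6480x^2 - 7776x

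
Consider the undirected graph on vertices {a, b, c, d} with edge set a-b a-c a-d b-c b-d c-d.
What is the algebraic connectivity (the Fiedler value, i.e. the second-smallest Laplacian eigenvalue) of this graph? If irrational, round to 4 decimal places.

4

Each diagonal entry of L is the vertex degree and each off-diagonal entry is -1 where an edge is present, 0 otherwise; in the order [a, b, c, d] the diagonal is [3, 3, 3, 3]. The smallest Laplacian eigenvalue is always 0. The next one, lambda_2 = 4, measures how hard the graph is to disconnect: larger values mean better connectivity. By the matrix-tree theorem the graph has (1/4) * product of the nonzero eigenvalues = 16 spanning trees.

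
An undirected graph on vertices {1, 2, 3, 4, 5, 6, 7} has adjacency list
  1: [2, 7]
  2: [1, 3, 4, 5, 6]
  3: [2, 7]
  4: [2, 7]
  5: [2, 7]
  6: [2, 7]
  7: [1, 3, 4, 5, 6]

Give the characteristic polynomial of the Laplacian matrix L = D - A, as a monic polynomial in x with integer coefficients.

x^7 - 20x^6 + 155x^5 - 600x^4 + 1240x^3 - 1312x^2 + 560x

Each diagonal entry of L is the vertex degree and each off-diagonal entry is -1 where an edge is present, 0 otherwise; in the order [1, 2, 3, 4, 5, 6, 7] the diagonal is [2, 5, 2, 2, 2, 2, 5]. Computing det(xI - L) by cofactor expansion (or equivalently via sum-over-permutations) gives x^7 - 20x^6 + 155x^5 - 600x^4 + 1240x^3 - 1312x^2 + 560x. The coefficient of x^6 equals -trace(L) = -20, matching the sum of degrees.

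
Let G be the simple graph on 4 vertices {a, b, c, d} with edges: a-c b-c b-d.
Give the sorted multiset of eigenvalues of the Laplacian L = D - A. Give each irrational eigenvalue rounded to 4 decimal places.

[0, 0.5858, 2, 3.4142]

With the vertex order [a, b, c, d], the degrees are [1, 2, 2, 1], giving D = diag(1, 2, 2, 1) and L = D - A. Since every row of L sums to 0, the all-ones vector is in the kernel and 0 is an eigenvalue. The eigenvalues sum to 6, which equals trace(L) = 2|E|. By the matrix-tree theorem the graph has (1/4) * product of the nonzero eigenvalues = 1 spanning tree.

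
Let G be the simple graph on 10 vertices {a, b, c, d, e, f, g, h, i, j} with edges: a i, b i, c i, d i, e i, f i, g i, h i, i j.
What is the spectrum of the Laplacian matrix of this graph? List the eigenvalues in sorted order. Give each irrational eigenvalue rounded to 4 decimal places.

[0, 1, 1, 1, 1, 1, 1, 1, 1, 10]

Each diagonal entry of L is the vertex degree and each off-diagonal entry is -1 where an edge is present, 0 otherwise; in the order [a, b, c, d, e, f, g, h, i, j] the diagonal is [1, 1, 1, 1, 1, 1, 1, 1, 9, 1]. L is symmetric positive semidefinite, so every eigenvalue is real and nonnegative. The eigenvalues sum to 18, which equals trace(L) = 2|E|. There is one zero in the spectrum, matching the 1 component.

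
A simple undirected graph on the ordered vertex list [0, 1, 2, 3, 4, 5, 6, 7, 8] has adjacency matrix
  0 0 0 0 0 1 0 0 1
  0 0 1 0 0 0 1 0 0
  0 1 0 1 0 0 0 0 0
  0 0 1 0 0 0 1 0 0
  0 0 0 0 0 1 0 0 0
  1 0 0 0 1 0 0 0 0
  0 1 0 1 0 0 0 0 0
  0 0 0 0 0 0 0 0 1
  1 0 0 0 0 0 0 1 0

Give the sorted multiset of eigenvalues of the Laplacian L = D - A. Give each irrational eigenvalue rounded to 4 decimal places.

Reading degrees in the order [0, 1, 2, 3, 4, 5, 6, 7, 8] gives [2, 2, 2, 2, 1, 2, 2, 1, 2]; set D = diag(2, 2, 2, 2, 1, 2, 2, 1, 2) and form L = D - A. L is symmetric positive semidefinite, so every eigenvalue is real and nonnegative. The 2 zero eigenvalues correspond to the 2 connected components. The largest eigenvalue, 4, is at most the vertex count 9. There are 2 zeros in the spectrum, matching the 2 components.

[0, 0, 0.3820, 1.3820, 2, 2, 2.6180, 3.6180, 4]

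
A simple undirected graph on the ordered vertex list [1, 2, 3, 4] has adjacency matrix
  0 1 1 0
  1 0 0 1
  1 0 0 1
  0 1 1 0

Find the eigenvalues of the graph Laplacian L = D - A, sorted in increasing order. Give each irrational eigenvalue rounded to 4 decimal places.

Each diagonal entry of L is the vertex degree and each off-diagonal entry is -1 where an edge is present, 0 otherwise; in the order [1, 2, 3, 4] the diagonal is [2, 2, 2, 2]. L is symmetric positive semidefinite, so every eigenvalue is real and nonnegative. The eigenvalues sum to 8, which equals trace(L) = 2|E|.

[0, 2, 2, 4]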